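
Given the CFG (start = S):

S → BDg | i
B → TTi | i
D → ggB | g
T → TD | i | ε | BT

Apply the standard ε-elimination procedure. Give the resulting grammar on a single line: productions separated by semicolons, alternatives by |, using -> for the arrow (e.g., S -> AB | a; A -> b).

Nullable set: {T}.
B -> TTi: T, T nullable, giving TTi | Ti | i.
Drop T -> ε.
T -> BT: T nullable, giving B | BT.
T -> TD: T nullable, giving D | TD.
Unchanged (no nullable symbols): S -> BDg; S -> i; B -> i; D -> g; D -> ggB; T -> i.

S -> i | BDg; B -> i | Ti | TTi; D -> g | ggB; T -> B | D | i | BT | TD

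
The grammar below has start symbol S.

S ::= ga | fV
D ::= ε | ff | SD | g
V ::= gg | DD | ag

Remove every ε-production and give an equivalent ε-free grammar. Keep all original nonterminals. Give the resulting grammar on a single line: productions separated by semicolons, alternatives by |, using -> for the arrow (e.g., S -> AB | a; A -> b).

S -> f | fV | ga; D -> S | g | SD | ff; V -> D | DD | ag | gg

Nullable set: {D, V}.
S -> fV: V nullable, giving f | fV.
Drop D -> ε.
D -> SD: D nullable, giving S | SD.
V -> DD: D, D nullable, giving D | DD.
Unchanged (no nullable symbols): S -> ga; D -> ff; D -> g; V -> ag; V -> gg.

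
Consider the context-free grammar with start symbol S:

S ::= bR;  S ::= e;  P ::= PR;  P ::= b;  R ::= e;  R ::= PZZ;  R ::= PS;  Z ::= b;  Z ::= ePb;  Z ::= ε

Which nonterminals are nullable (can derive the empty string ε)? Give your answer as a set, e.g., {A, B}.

{Z}

Directly nullable (have an ε-rule): {Z}.
Not nullable: P, R, S — each has a terminal in every rule's right-hand side or depends on a non-nullable symbol.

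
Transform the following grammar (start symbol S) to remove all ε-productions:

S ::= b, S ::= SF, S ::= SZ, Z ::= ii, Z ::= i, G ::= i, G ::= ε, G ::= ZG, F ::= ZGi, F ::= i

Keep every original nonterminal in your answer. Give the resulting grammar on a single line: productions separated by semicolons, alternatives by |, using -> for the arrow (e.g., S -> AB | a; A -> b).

S -> b | SF | SZ; F -> i | Zi | ZGi; G -> Z | i | ZG; Z -> i | ii

Nullable set: {G}.
F -> ZGi: G nullable, giving ZGi | Zi.
Drop G -> ε.
G -> ZG: G nullable, giving Z | ZG.
Unchanged (no nullable symbols): S -> SF; S -> SZ; S -> b; F -> i; G -> i; Z -> i; Z -> ii.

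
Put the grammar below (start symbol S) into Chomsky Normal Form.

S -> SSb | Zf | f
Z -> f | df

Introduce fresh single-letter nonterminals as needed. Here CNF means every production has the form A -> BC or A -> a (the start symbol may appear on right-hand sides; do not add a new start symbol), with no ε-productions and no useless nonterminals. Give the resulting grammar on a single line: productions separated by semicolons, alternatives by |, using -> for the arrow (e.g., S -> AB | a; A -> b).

No ε-productions.
No unit productions to eliminate.
TERM: introduce A -> b, C -> d, B -> f and substitute in every rule of length ≥2.
BIN: S -> SSA becomes S -> SD, D -> SA.

S -> f | SD | ZB; A -> b; B -> f; C -> d; D -> SA; Z -> f | CB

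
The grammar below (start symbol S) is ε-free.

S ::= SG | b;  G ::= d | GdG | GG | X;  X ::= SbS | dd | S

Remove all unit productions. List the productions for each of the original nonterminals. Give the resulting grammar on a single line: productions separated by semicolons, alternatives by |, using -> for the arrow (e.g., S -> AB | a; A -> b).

S -> b | SG; G -> b | d | GG | SG | dd | GdG | SbS; X -> b | SG | dd | SbS

Unit productions: G->X, X->S.
Unit pairs (A ⇒* B via units): (G,S), (G,X), (X,S).
S: inherits non-unit rules of {S} → SG | b.
G: inherits non-unit rules of {G, S, X} → GG | GdG | SG | SbS | b | d | dd.
X: inherits non-unit rules of {S, X} → SG | SbS | b | dd.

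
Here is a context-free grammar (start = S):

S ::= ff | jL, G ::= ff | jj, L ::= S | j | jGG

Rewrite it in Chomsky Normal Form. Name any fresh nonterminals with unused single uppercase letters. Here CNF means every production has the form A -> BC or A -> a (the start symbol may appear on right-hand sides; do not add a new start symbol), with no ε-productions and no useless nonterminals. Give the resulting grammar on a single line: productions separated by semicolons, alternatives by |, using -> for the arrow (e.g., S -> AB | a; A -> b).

S -> AA | BL; A -> f; B -> j; C -> GG; G -> AA | BB; L -> j | AA | BC | BL

No ε-productions.
After unit-elimination: S -> ff | jL; G -> ff | jj; L -> j | ff | jL | jGG.
TERM: introduce A -> f, B -> j and substitute in every rule of length ≥2.
BIN: L -> BGG becomes L -> BC, C -> GG.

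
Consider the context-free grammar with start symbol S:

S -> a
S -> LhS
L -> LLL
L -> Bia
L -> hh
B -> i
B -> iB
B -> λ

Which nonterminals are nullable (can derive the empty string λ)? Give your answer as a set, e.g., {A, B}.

Directly nullable (have an ε-rule): {B}.
Not nullable: L, S — each has a terminal in every rule's right-hand side or depends on a non-nullable symbol.

{B}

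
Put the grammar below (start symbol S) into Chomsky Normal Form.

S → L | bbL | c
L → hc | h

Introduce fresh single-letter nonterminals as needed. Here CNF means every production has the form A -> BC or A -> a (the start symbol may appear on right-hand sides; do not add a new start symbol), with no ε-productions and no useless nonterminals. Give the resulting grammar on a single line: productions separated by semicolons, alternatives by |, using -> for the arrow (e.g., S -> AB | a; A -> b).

No ε-productions.
After unit-elimination: S -> c | h | hc | bbL; L -> h | hc.
TERM: introduce C -> b, B -> c, A -> h and substitute in every rule of length ≥2.
BIN: S -> CCL becomes S -> CD, D -> CL.

S -> c | h | AB | CD; A -> h; B -> c; C -> b; D -> CL; L -> h | AB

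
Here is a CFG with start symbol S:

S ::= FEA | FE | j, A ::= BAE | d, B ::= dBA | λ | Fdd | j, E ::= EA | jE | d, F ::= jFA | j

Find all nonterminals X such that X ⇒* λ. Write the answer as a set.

Directly nullable (have an ε-rule): {B}.
Not nullable: A, E, F, S — each has a terminal in every rule's right-hand side or depends on a non-nullable symbol.

{B}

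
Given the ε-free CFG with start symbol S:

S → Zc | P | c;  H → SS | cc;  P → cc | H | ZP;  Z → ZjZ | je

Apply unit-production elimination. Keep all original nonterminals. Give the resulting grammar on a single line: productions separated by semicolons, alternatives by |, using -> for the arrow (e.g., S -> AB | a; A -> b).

Unit productions: P->H, S->P.
Unit pairs (A ⇒* B via units): (P,H), (S,H), (S,P).
S: inherits non-unit rules of {H, P, S} → SS | ZP | Zc | c | cc.
H: inherits non-unit rules of {H} → SS | cc.
P: inherits non-unit rules of {H, P} → SS | ZP | cc.
Z: inherits non-unit rules of {Z} → ZjZ | je.

S -> c | SS | ZP | Zc | cc; H -> SS | cc; P -> SS | ZP | cc; Z -> je | ZjZ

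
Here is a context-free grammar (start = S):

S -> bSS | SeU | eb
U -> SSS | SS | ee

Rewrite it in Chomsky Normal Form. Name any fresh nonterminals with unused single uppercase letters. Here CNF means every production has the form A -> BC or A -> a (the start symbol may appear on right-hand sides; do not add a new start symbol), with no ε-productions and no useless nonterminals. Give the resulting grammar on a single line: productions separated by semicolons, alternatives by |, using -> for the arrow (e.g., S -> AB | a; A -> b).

S -> AB | BC | SD; A -> e; B -> b; C -> SS; D -> AU; E -> SS; U -> AA | SE | SS

No ε-productions.
No unit productions to eliminate.
TERM: introduce B -> b, A -> e and substitute in every rule of length ≥2.
BIN: S -> BSS becomes S -> BC, C -> SS; S -> SAU becomes S -> SD, D -> AU; U -> SSS becomes U -> SE, E -> SS.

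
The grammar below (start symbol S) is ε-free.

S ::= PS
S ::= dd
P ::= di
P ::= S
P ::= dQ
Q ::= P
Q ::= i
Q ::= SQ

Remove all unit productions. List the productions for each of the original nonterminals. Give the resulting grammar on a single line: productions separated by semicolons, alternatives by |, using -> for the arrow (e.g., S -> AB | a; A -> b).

S -> PS | dd; P -> PS | dQ | dd | di; Q -> i | PS | SQ | dQ | dd | di

Unit productions: P->S, Q->P.
Unit pairs (A ⇒* B via units): (P,S), (Q,P), (Q,S).
S: inherits non-unit rules of {S} → PS | dd.
P: inherits non-unit rules of {P, S} → PS | dQ | dd | di.
Q: inherits non-unit rules of {P, Q, S} → PS | SQ | dQ | dd | di | i.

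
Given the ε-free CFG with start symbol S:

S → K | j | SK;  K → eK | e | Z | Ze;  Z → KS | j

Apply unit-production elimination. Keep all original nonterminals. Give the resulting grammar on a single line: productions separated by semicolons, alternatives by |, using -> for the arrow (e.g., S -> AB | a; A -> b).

S -> e | j | KS | SK | Ze | eK; K -> e | j | KS | Ze | eK; Z -> j | KS

Unit productions: K->Z, S->K.
Unit pairs (A ⇒* B via units): (K,Z), (S,K), (S,Z).
S: inherits non-unit rules of {K, S, Z} → KS | SK | Ze | e | eK | j.
K: inherits non-unit rules of {K, Z} → KS | Ze | e | eK | j.
Z: inherits non-unit rules of {Z} → KS | j.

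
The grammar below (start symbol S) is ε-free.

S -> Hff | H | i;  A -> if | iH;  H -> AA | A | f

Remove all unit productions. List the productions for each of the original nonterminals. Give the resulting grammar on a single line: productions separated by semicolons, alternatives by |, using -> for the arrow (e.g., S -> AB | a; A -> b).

Unit productions: H->A, S->H.
Unit pairs (A ⇒* B via units): (H,A), (S,A), (S,H).
S: inherits non-unit rules of {A, H, S} → AA | Hff | f | i | iH | if.
A: inherits non-unit rules of {A} → iH | if.
H: inherits non-unit rules of {A, H} → AA | f | iH | if.

S -> f | i | AA | iH | if | Hff; A -> iH | if; H -> f | AA | iH | if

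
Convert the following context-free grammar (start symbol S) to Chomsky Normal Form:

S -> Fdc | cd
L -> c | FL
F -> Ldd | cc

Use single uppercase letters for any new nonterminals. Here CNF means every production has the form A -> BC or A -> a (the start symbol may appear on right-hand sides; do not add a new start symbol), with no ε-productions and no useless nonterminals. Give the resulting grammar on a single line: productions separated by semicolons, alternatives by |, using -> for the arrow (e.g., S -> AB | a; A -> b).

No ε-productions.
No unit productions to eliminate.
TERM: introduce B -> c, A -> d and substitute in every rule of length ≥2.
BIN: F -> LAA becomes F -> LC, C -> AA; S -> FAB becomes S -> FD, D -> AB.

S -> BA | FD; A -> d; B -> c; C -> AA; D -> AB; F -> BB | LC; L -> c | FL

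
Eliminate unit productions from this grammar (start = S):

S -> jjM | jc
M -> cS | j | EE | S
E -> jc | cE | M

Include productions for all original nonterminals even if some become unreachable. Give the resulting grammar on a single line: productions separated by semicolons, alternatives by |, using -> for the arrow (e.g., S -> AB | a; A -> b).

Unit productions: E->M, M->S.
Unit pairs (A ⇒* B via units): (E,M), (E,S), (M,S).
S: inherits non-unit rules of {S} → jc | jjM.
E: inherits non-unit rules of {E, M, S} → EE | cE | cS | j | jc | jjM.
M: inherits non-unit rules of {M, S} → EE | cS | j | jc | jjM.

S -> jc | jjM; E -> j | EE | cE | cS | jc | jjM; M -> j | EE | cS | jc | jjM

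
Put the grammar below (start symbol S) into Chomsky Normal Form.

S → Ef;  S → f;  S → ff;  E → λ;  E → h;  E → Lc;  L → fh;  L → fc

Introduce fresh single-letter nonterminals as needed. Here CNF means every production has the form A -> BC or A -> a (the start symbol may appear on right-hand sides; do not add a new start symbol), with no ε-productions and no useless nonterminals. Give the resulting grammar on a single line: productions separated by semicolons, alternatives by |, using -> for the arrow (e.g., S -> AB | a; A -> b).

Nullable: {E}; after ε-elimination: S -> f | Ef | ff; E -> h | Lc; L -> fc | fh.
No unit productions to eliminate.
TERM: introduce A -> c, B -> f, C -> h and substitute in every rule of length ≥2.

S -> f | BB | EB; A -> c; B -> f; C -> h; E -> h | LA; L -> BA | BC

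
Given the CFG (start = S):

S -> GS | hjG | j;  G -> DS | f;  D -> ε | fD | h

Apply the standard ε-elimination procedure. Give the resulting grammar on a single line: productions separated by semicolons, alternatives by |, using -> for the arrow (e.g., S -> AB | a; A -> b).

Nullable set: {D}.
Drop D -> ε.
D -> fD: D nullable, giving f | fD.
G -> DS: D nullable, giving DS | S.
Unchanged (no nullable symbols): S -> GS; S -> hjG; S -> j; D -> h; G -> f.

S -> j | GS | hjG; D -> f | h | fD; G -> S | f | DS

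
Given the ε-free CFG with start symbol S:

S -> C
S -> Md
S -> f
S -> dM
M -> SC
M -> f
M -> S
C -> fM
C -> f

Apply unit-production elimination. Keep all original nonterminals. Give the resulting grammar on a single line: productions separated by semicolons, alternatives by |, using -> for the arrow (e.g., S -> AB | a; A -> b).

Unit productions: M->S, S->C.
Unit pairs (A ⇒* B via units): (M,C), (M,S), (S,C).
S: inherits non-unit rules of {C, S} → Md | dM | f | fM.
C: inherits non-unit rules of {C} → f | fM.
M: inherits non-unit rules of {C, M, S} → Md | SC | dM | f | fM.

S -> f | Md | dM | fM; C -> f | fM; M -> f | Md | SC | dM | fM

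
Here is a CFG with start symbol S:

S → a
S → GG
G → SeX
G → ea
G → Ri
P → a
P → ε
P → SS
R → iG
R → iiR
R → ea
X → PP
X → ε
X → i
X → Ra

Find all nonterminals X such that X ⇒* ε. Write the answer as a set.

Directly nullable (have an ε-rule): {P, X}.
Not nullable: G, R, S — each has a terminal in every rule's right-hand side or depends on a non-nullable symbol.

{P, X}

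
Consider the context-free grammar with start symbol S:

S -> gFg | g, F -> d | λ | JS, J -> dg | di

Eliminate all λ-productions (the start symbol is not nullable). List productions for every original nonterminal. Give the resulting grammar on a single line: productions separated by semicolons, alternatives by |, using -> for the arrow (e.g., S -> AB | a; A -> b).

S -> g | gg | gFg; F -> d | JS; J -> dg | di

Nullable set: {F}.
S -> gFg: F nullable, giving gFg | gg.
Drop F -> λ.
Unchanged (no nullable symbols): S -> g; F -> JS; F -> d; J -> dg; J -> di.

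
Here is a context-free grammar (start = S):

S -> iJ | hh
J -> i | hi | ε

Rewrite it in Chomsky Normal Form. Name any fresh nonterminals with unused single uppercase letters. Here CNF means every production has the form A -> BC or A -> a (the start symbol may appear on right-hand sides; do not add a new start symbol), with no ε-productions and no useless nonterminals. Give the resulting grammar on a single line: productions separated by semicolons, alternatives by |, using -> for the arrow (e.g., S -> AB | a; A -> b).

S -> i | AA | BJ; A -> h; B -> i; J -> i | AB

Nullable: {J}; after ε-elimination: S -> i | hh | iJ; J -> i | hi.
No unit productions to eliminate.
TERM: introduce A -> h, B -> i and substitute in every rule of length ≥2.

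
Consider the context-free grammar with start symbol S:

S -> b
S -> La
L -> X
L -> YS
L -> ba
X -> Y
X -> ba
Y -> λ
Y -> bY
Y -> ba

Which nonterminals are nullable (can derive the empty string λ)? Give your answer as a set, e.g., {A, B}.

Directly nullable (have an ε-rule): {Y}.
X is nullable via X -> Y (every symbol on the right is already known nullable).
L is nullable via L -> X (every symbol on the right is already known nullable).
Not nullable: S — each has a terminal in every rule's right-hand side or depends on a non-nullable symbol.

{L, X, Y}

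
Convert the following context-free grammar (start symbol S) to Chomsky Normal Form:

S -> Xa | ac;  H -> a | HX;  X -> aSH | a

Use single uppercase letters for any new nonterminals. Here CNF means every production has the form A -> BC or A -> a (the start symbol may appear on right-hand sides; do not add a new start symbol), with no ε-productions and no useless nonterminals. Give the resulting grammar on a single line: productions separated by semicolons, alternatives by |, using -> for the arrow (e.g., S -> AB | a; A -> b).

S -> AB | XA; A -> a; B -> c; C -> SH; H -> a | HX; X -> a | AC

No ε-productions.
No unit productions to eliminate.
TERM: introduce A -> a, B -> c and substitute in every rule of length ≥2.
BIN: X -> ASH becomes X -> AC, C -> SH.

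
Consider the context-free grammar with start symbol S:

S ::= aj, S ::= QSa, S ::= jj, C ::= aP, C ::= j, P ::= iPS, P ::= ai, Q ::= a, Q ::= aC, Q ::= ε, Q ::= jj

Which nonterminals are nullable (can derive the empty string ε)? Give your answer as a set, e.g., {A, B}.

Directly nullable (have an ε-rule): {Q}.
Not nullable: C, P, S — each has a terminal in every rule's right-hand side or depends on a non-nullable symbol.

{Q}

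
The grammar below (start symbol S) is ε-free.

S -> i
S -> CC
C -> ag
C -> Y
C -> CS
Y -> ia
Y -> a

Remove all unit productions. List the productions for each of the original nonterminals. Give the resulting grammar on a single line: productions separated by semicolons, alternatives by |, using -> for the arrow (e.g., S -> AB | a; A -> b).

Unit productions: C->Y.
Unit pairs (A ⇒* B via units): (C,Y).
S: inherits non-unit rules of {S} → CC | i.
C: inherits non-unit rules of {C, Y} → CS | a | ag | ia.
Y: inherits non-unit rules of {Y} → a | ia.

S -> i | CC; C -> a | CS | ag | ia; Y -> a | ia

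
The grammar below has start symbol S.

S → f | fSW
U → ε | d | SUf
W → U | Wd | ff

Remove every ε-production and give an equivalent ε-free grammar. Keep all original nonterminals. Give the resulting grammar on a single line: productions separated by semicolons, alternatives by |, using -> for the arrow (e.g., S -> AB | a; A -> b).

S -> f | fS | fSW; U -> d | Sf | SUf; W -> U | d | Wd | ff

Nullable set: {U, W}.
S -> fSW: W nullable, giving fS | fSW.
Drop U -> ε.
U -> SUf: U nullable, giving SUf | Sf.
W -> U: U nullable, giving U.
W -> Wd: W nullable, giving Wd | d.
Unchanged (no nullable symbols): S -> f; U -> d; W -> ff.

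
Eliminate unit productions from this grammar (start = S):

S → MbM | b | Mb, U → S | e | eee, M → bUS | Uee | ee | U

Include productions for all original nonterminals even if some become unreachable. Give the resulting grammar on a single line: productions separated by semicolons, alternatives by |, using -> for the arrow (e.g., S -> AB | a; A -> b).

S -> b | Mb | MbM; M -> b | e | Mb | ee | MbM | Uee | bUS | eee; U -> b | e | Mb | MbM | eee

Unit productions: M->U, U->S.
Unit pairs (A ⇒* B via units): (M,S), (M,U), (U,S).
S: inherits non-unit rules of {S} → Mb | MbM | b.
M: inherits non-unit rules of {M, S, U} → Mb | MbM | Uee | b | bUS | e | ee | eee.
U: inherits non-unit rules of {S, U} → Mb | MbM | b | e | eee.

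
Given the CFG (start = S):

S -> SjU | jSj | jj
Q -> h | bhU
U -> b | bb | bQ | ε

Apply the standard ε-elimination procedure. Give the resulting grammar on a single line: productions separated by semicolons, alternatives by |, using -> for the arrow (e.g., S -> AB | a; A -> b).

Nullable set: {U}.
S -> SjU: U nullable, giving Sj | SjU.
Q -> bhU: U nullable, giving bh | bhU.
Drop U -> ε.
Unchanged (no nullable symbols): S -> jSj; S -> jj; Q -> h; U -> b; U -> bQ; U -> bb.

S -> Sj | jj | SjU | jSj; Q -> h | bh | bhU; U -> b | bQ | bb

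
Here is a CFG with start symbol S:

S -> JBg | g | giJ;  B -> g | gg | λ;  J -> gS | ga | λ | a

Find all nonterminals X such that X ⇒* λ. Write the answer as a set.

Directly nullable (have an ε-rule): {B, J}.
Not nullable: S — each has a terminal in every rule's right-hand side or depends on a non-nullable symbol.

{B, J}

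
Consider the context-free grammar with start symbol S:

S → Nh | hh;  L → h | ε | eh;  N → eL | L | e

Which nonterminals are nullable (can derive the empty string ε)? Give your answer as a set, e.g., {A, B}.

{L, N}

Directly nullable (have an ε-rule): {L}.
N is nullable via N -> L (every symbol on the right is already known nullable).
Not nullable: S — each has a terminal in every rule's right-hand side or depends on a non-nullable symbol.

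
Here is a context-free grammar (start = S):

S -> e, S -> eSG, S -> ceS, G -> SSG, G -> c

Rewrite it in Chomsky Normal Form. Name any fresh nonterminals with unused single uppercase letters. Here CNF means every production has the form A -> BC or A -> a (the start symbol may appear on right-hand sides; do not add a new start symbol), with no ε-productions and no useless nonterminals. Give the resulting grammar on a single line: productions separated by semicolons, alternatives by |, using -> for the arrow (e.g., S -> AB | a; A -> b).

No ε-productions.
No unit productions to eliminate.
TERM: introduce A -> c, B -> e and substitute in every rule of length ≥2.
BIN: G -> SSG becomes G -> SC, C -> SG; S -> ABS becomes S -> AD, D -> BS; S -> BSG becomes S -> BE, E -> SG.

S -> e | AD | BE; A -> c; B -> e; C -> SG; D -> BS; E -> SG; G -> c | SC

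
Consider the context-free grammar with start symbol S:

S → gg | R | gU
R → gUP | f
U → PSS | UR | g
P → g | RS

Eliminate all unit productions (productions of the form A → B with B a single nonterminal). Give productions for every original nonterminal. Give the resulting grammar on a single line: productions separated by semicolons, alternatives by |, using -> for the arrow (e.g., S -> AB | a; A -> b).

S -> f | gU | gg | gUP; P -> g | RS; R -> f | gUP; U -> g | UR | PSS

Unit productions: S->R.
Unit pairs (A ⇒* B via units): (S,R).
S: inherits non-unit rules of {R, S} → f | gU | gUP | gg.
P: inherits non-unit rules of {P} → RS | g.
R: inherits non-unit rules of {R} → f | gUP.
U: inherits non-unit rules of {U} → PSS | UR | g.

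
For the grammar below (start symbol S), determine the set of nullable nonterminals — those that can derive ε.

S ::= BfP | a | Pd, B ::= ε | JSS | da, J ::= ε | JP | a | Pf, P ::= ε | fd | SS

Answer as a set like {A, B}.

{B, J, P}

Directly nullable (have an ε-rule): {B, J, P}.
Not nullable: S — each has a terminal in every rule's right-hand side or depends on a non-nullable symbol.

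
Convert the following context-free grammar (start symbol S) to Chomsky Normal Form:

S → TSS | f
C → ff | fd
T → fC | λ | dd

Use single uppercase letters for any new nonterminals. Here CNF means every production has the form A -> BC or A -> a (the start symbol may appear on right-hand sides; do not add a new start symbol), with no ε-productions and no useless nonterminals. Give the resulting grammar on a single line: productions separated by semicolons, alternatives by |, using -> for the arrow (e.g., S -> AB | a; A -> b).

S -> f | SS | TD; A -> f; B -> d; C -> AA | AB; D -> SS; T -> AC | BB

Nullable: {T}; after ε-elimination: S -> f | SS | TSS; C -> fd | ff; T -> dd | fC.
No unit productions to eliminate.
TERM: introduce B -> d, A -> f and substitute in every rule of length ≥2.
BIN: S -> TSS becomes S -> TD, D -> SS.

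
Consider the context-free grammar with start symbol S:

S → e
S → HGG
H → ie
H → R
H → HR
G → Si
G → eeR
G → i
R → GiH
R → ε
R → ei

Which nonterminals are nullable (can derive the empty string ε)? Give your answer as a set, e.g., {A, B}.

{H, R}

Directly nullable (have an ε-rule): {R}.
H is nullable via H -> R (every symbol on the right is already known nullable).
Not nullable: G, S — each has a terminal in every rule's right-hand side or depends on a non-nullable symbol.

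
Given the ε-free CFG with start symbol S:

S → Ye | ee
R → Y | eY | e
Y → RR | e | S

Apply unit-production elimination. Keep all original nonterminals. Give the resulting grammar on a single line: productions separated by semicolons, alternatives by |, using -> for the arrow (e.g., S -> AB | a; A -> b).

S -> Ye | ee; R -> e | RR | Ye | eY | ee; Y -> e | RR | Ye | ee

Unit productions: R->Y, Y->S.
Unit pairs (A ⇒* B via units): (R,S), (R,Y), (Y,S).
S: inherits non-unit rules of {S} → Ye | ee.
R: inherits non-unit rules of {R, S, Y} → RR | Ye | e | eY | ee.
Y: inherits non-unit rules of {S, Y} → RR | Ye | e | ee.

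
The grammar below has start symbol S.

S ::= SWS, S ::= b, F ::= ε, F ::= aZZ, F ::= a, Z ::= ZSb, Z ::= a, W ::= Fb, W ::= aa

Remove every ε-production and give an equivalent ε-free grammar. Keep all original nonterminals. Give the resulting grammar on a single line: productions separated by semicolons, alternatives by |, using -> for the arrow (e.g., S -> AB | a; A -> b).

Nullable set: {F}.
Drop F -> ε.
W -> Fb: F nullable, giving Fb | b.
Unchanged (no nullable symbols): S -> SWS; S -> b; F -> a; F -> aZZ; W -> aa; Z -> ZSb; Z -> a.

S -> b | SWS; F -> a | aZZ; W -> b | Fb | aa; Z -> a | ZSb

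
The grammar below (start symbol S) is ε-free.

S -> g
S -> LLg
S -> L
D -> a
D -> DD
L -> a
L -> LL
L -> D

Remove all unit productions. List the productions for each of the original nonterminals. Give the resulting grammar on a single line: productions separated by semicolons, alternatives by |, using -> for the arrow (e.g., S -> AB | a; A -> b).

Unit productions: L->D, S->L.
Unit pairs (A ⇒* B via units): (L,D), (S,D), (S,L).
S: inherits non-unit rules of {D, L, S} → DD | LL | LLg | a | g.
D: inherits non-unit rules of {D} → DD | a.
L: inherits non-unit rules of {D, L} → DD | LL | a.

S -> a | g | DD | LL | LLg; D -> a | DD; L -> a | DD | LL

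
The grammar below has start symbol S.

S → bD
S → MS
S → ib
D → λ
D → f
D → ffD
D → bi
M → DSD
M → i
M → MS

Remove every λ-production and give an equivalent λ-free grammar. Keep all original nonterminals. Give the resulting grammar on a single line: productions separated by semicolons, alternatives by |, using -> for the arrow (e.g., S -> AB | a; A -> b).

S -> b | MS | bD | ib; D -> f | bi | ff | ffD; M -> S | i | DS | MS | SD | DSD

Nullable set: {D}.
S -> bD: D nullable, giving b | bD.
Drop D -> λ.
D -> ffD: D nullable, giving ff | ffD.
M -> DSD: D, D nullable, giving DS | DSD | S | SD.
Unchanged (no nullable symbols): S -> MS; S -> ib; D -> bi; D -> f; M -> MS; M -> i.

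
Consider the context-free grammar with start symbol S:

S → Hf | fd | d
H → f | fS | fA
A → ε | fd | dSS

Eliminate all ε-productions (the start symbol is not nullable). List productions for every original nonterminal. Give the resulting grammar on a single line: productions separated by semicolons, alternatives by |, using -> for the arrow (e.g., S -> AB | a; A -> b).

S -> d | Hf | fd; A -> fd | dSS; H -> f | fA | fS

Nullable set: {A}.
Drop A -> ε.
H -> fA: A nullable, giving f | fA.
Unchanged (no nullable symbols): S -> Hf; S -> d; S -> fd; A -> dSS; A -> fd; H -> f; H -> fS.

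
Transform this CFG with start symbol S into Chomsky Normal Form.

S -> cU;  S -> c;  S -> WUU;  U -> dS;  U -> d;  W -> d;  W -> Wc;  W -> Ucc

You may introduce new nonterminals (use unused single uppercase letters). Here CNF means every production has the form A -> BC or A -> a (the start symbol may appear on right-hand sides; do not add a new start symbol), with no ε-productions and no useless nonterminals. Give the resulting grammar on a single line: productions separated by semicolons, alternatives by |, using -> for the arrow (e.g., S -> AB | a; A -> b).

S -> c | AU | WC; A -> c; B -> d; C -> UU; D -> AA; U -> d | BS; W -> d | UD | WA

No ε-productions.
No unit productions to eliminate.
TERM: introduce A -> c, B -> d and substitute in every rule of length ≥2.
BIN: S -> WUU becomes S -> WC, C -> UU; W -> UAA becomes W -> UD, D -> AA.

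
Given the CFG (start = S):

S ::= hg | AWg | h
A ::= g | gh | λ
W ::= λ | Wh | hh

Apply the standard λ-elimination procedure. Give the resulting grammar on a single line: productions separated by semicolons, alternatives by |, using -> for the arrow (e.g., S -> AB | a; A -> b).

Nullable set: {A, W}.
S -> AWg: A, W nullable, giving AWg | Ag | Wg | g.
Drop A -> λ.
Drop W -> λ.
W -> Wh: W nullable, giving Wh | h.
Unchanged (no nullable symbols): S -> h; S -> hg; A -> g; A -> gh; W -> hh.

S -> g | h | Ag | Wg | hg | AWg; A -> g | gh; W -> h | Wh | hh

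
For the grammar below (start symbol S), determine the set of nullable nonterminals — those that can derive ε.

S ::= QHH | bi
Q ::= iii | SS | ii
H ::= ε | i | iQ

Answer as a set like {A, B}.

Directly nullable (have an ε-rule): {H}.
Not nullable: Q, S — each has a terminal in every rule's right-hand side or depends on a non-nullable symbol.

{H}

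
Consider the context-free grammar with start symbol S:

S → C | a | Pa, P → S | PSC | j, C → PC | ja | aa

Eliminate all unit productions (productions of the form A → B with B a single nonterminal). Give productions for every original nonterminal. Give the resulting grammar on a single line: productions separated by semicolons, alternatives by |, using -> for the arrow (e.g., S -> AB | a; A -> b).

S -> a | PC | Pa | aa | ja; C -> PC | aa | ja; P -> a | j | PC | Pa | aa | ja | PSC

Unit productions: P->S, S->C.
Unit pairs (A ⇒* B via units): (P,C), (P,S), (S,C).
S: inherits non-unit rules of {C, S} → PC | Pa | a | aa | ja.
C: inherits non-unit rules of {C} → PC | aa | ja.
P: inherits non-unit rules of {C, P, S} → PC | PSC | Pa | a | aa | j | ja.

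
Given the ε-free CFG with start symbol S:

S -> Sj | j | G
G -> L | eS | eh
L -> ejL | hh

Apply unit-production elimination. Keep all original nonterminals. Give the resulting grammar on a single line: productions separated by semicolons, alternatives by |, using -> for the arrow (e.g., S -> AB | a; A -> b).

Unit productions: G->L, S->G.
Unit pairs (A ⇒* B via units): (G,L), (S,G), (S,L).
S: inherits non-unit rules of {G, L, S} → Sj | eS | eh | ejL | hh | j.
G: inherits non-unit rules of {G, L} → eS | eh | ejL | hh.
L: inherits non-unit rules of {L} → ejL | hh.

S -> j | Sj | eS | eh | hh | ejL; G -> eS | eh | hh | ejL; L -> hh | ejL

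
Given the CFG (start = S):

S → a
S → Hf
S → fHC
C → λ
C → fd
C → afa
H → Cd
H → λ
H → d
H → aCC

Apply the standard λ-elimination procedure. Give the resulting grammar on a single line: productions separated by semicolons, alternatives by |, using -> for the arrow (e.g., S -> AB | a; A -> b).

S -> a | f | Hf | fC | fH | fHC; C -> fd | afa; H -> a | d | Cd | aC | aCC

Nullable set: {C, H}.
S -> Hf: H nullable, giving Hf | f.
S -> fHC: H, C nullable, giving f | fC | fH | fHC.
Drop C -> λ.
Drop H -> λ.
H -> Cd: C nullable, giving Cd | d.
H -> aCC: C, C nullable, giving a | aC | aCC.
Unchanged (no nullable symbols): S -> a; C -> afa; C -> fd; H -> d.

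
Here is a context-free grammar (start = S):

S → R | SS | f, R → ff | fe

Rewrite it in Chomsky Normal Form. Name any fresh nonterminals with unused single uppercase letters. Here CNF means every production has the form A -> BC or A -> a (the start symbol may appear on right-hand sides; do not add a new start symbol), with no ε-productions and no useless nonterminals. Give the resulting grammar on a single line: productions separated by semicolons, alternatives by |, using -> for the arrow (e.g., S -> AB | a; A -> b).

No ε-productions.
After unit-elimination: S -> f | SS | fe | ff; R -> fe | ff.
TERM: introduce B -> e, A -> f and substitute in every rule of length ≥2.
Drop unreachable/unproductive: R.

S -> f | AA | AB | SS; A -> f; B -> e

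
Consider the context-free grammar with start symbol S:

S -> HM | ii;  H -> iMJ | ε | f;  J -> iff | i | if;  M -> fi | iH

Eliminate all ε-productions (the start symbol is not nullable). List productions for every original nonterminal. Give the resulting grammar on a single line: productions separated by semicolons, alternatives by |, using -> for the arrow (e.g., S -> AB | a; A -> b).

Nullable set: {H}.
S -> HM: H nullable, giving HM | M.
Drop H -> ε.
M -> iH: H nullable, giving i | iH.
Unchanged (no nullable symbols): S -> ii; H -> f; H -> iMJ; J -> i; J -> if; J -> iff; M -> fi.

S -> M | HM | ii; H -> f | iMJ; J -> i | if | iff; M -> i | fi | iH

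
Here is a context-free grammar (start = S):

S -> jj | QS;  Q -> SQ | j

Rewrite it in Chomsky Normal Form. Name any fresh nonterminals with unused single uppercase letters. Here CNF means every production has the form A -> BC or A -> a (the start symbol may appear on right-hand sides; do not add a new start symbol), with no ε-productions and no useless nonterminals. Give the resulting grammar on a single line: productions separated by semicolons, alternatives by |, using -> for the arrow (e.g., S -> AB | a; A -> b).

S -> AA | QS; A -> j; Q -> j | SQ

No ε-productions.
No unit productions to eliminate.
TERM: introduce A -> j and substitute in every rule of length ≥2.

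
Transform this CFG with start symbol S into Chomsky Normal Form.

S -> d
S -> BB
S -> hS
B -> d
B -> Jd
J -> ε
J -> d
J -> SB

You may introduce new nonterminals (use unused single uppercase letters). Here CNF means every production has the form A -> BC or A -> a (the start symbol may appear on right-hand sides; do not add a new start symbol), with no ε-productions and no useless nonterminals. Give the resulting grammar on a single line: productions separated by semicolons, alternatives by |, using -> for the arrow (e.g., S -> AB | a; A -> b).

Nullable: {J}; after ε-elimination: S -> d | BB | hS; B -> d | Jd; J -> d | SB.
No unit productions to eliminate.
TERM: introduce A -> d, C -> h and substitute in every rule of length ≥2.

S -> d | BB | CS; A -> d; B -> d | JA; C -> h; J -> d | SB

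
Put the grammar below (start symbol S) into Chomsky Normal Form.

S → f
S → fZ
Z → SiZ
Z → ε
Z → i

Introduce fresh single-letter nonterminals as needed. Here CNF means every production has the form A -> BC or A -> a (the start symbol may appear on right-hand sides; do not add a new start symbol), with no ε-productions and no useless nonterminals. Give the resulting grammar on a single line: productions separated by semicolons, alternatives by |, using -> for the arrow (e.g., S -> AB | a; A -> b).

Nullable: {Z}; after ε-elimination: S -> f | fZ; Z -> i | Si | SiZ.
No unit productions to eliminate.
TERM: introduce A -> f, B -> i and substitute in every rule of length ≥2.
BIN: Z -> SBZ becomes Z -> SC, C -> BZ.

S -> f | AZ; A -> f; B -> i; C -> BZ; Z -> i | SB | SC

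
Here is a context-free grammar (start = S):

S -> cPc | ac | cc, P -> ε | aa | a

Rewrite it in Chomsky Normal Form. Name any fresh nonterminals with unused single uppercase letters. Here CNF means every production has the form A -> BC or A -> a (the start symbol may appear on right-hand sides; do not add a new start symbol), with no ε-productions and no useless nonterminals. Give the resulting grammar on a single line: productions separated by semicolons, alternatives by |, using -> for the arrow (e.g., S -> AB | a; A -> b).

Nullable: {P}; after ε-elimination: S -> ac | cc | cPc; P -> a | aa.
No unit productions to eliminate.
TERM: introduce A -> a, B -> c and substitute in every rule of length ≥2.
BIN: S -> BPB becomes S -> BC, C -> PB.

S -> AB | BB | BC; A -> a; B -> c; C -> PB; P -> a | AA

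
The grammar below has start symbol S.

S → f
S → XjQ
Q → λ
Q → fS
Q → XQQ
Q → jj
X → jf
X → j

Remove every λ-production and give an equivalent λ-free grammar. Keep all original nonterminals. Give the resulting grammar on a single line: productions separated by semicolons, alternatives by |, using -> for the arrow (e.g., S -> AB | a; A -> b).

Nullable set: {Q}.
S -> XjQ: Q nullable, giving Xj | XjQ.
Drop Q -> λ.
Q -> XQQ: Q, Q nullable, giving X | XQ | XQQ.
Unchanged (no nullable symbols): S -> f; Q -> fS; Q -> jj; X -> j; X -> jf.

S -> f | Xj | XjQ; Q -> X | XQ | fS | jj | XQQ; X -> j | jf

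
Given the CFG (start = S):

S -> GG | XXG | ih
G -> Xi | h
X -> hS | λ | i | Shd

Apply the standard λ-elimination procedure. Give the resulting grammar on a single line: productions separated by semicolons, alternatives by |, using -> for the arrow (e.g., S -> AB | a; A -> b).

Nullable set: {X}.
S -> XXG: X, X nullable, giving G | XG | XXG.
G -> Xi: X nullable, giving Xi | i.
Drop X -> λ.
Unchanged (no nullable symbols): S -> GG; S -> ih; G -> h; X -> Shd; X -> hS; X -> i.

S -> G | GG | XG | ih | XXG; G -> h | i | Xi; X -> i | hS | Shd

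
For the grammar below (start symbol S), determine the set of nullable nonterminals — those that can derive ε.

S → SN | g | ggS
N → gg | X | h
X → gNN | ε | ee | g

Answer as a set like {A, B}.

{N, X}

Directly nullable (have an ε-rule): {X}.
N is nullable via N -> X (every symbol on the right is already known nullable).
Not nullable: S — each has a terminal in every rule's right-hand side or depends on a non-nullable symbol.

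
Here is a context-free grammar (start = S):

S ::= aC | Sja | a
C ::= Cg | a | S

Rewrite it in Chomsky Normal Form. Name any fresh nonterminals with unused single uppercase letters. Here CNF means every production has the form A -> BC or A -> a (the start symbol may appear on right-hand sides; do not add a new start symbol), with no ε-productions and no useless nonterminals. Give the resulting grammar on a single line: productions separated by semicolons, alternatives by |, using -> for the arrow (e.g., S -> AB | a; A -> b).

No ε-productions.
After unit-elimination: S -> a | aC | Sja; C -> a | Cg | aC | Sja.
TERM: introduce D -> a, A -> g, B -> j and substitute in every rule of length ≥2.
BIN: C -> SBD becomes C -> SE, E -> BD; S -> SBD becomes S -> SF, F -> BD.

S -> a | DC | SF; A -> g; B -> j; C -> a | CA | DC | SE; D -> a; E -> BD; F -> BD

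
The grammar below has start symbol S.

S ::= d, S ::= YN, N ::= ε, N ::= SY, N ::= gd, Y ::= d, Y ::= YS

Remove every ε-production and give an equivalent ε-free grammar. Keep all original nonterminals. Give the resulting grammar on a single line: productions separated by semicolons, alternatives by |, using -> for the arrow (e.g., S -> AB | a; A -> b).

Nullable set: {N}.
S -> YN: N nullable, giving Y | YN.
Drop N -> ε.
Unchanged (no nullable symbols): S -> d; N -> SY; N -> gd; Y -> YS; Y -> d.

S -> Y | d | YN; N -> SY | gd; Y -> d | YS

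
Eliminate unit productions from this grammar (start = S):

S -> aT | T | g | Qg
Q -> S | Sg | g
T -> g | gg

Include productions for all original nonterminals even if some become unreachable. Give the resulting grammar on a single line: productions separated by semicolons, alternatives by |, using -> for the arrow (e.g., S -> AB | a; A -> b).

Unit productions: Q->S, S->T.
Unit pairs (A ⇒* B via units): (Q,S), (Q,T), (S,T).
S: inherits non-unit rules of {S, T} → Qg | aT | g | gg.
Q: inherits non-unit rules of {Q, S, T} → Qg | Sg | aT | g | gg.
T: inherits non-unit rules of {T} → g | gg.

S -> g | Qg | aT | gg; Q -> g | Qg | Sg | aT | gg; T -> g | gg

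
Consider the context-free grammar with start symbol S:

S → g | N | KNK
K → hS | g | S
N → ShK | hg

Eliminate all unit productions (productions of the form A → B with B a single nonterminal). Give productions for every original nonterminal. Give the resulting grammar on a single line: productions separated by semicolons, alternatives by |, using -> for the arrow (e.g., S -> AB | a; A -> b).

Unit productions: K->S, S->N.
Unit pairs (A ⇒* B via units): (K,N), (K,S), (S,N).
S: inherits non-unit rules of {N, S} → KNK | ShK | g | hg.
K: inherits non-unit rules of {K, N, S} → KNK | ShK | g | hS | hg.
N: inherits non-unit rules of {N} → ShK | hg.

S -> g | hg | KNK | ShK; K -> g | hS | hg | KNK | ShK; N -> hg | ShK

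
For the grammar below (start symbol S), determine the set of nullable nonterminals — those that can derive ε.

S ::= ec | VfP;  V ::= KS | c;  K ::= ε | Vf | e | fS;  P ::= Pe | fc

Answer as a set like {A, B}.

Directly nullable (have an ε-rule): {K}.
Not nullable: P, S, V — each has a terminal in every rule's right-hand side or depends on a non-nullable symbol.

{K}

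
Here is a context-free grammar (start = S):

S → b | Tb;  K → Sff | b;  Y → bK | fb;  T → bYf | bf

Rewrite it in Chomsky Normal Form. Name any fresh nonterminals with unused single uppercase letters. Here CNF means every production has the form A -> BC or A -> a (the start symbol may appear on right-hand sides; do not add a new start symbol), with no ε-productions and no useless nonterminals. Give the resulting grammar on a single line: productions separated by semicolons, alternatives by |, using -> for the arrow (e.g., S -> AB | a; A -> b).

S -> b | TB; A -> f; B -> b; C -> AA; D -> YA; K -> b | SC; T -> BA | BD; Y -> AB | BK

No ε-productions.
No unit productions to eliminate.
TERM: introduce B -> b, A -> f and substitute in every rule of length ≥2.
BIN: K -> SAA becomes K -> SC, C -> AA; T -> BYA becomes T -> BD, D -> YA.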